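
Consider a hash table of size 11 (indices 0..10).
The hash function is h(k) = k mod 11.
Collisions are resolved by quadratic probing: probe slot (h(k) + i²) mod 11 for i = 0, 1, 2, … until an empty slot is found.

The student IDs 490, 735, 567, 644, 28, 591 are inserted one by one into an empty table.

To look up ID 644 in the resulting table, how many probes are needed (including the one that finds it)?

Insert 490: h=6, slot 6 empty => index 6.
Insert 735: h=9, slot 9 empty => index 9.
Insert 567: h=6, slot 6 occupied => index 7.
Insert 644: h=6, slots 6,7 occupied => index 10.
Insert 28: h=6, slots 6,7,10 occupied => index 4.
Insert 591: h=8, slot 8 empty => index 8.
Table: [., ., ., ., 28, ., 490, 567, 591, 735, 644]
Lookup 644: h=6, probe 6,7,10 → found at 10.

3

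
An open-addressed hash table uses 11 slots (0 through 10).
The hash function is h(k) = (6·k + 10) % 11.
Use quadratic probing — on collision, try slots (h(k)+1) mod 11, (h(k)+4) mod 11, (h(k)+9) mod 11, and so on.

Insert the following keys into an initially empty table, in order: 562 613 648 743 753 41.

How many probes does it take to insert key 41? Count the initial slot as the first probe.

4

Insert 562: h=5, slot 5 empty => index 5.
Insert 613: h=3, slot 3 empty => index 3.
Insert 648: h=4, slot 4 empty => index 4.
Insert 743: h=2, slot 2 empty => index 2.
Insert 753: h=7, slot 7 empty => index 7.
Insert 41: h=3, slots 3,4,7 occupied => index 1.
Table: [_, 41, 743, 613, 648, 562, _, 753, _, _, _]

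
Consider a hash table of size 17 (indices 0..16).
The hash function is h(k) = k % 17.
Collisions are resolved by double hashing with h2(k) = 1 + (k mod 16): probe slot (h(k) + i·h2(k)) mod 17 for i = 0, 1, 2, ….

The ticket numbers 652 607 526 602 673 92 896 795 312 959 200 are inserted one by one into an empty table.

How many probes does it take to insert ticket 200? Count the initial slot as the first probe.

652 hashes to 6; slot 6 is free -> place at 6.
607 hashes to 12; slot 12 is free -> place at 12.
526 hashes to 16; slot 16 is free -> place at 16.
602 hashes to 7; slot 7 is free -> place at 7.
673 hashes to 10; slot 10 is free -> place at 10.
92 hashes to 7, h2=13; 7 taken -> place at 3.
896 hashes to 12, h2=1; 12 taken -> place at 13.
795 hashes to 13, h2=12; 13 taken -> place at 8.
312 hashes to 6, h2=9; 6 taken -> place at 15.
959 hashes to 7, h2=16; 7,6 taken -> place at 5.
200 hashes to 13, h2=9; 13,5 taken -> place at 14.
Table: [., ., ., 92, ., 959, 652, 602, 795, ., 673, ., 607, 896, 200, 312, 526]

3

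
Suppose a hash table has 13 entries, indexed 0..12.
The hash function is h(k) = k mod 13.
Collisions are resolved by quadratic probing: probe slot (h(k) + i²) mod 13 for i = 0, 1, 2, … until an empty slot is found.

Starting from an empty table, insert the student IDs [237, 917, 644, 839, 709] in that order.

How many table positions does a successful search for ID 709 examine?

Insert 237: h=3, slot 3 empty => index 3.
Insert 917: h=7, slot 7 empty => index 7.
Insert 644: h=7, slot 7 occupied => index 8.
Insert 839: h=7, slots 7,8 occupied => index 11.
Insert 709: h=7, slots 7,8,11,3 occupied => index 10.
Table: [—, —, —, 237, —, —, —, 917, 644, —, 709, 839, —]
Lookup 709: h=7, probe 7,8,11,3,10 → found at 10.

5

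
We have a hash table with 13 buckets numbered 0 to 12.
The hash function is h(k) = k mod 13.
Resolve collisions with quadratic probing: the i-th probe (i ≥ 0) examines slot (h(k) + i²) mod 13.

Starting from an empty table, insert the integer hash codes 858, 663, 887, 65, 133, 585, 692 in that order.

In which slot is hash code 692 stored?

12

858 hashes to 0; slot 0 is free -> place at 0.
663 hashes to 0; 0 taken -> place at 1.
887 hashes to 3; slot 3 is free -> place at 3.
65 hashes to 0; 0,1 taken -> place at 4.
133 hashes to 3; 3,4 taken -> place at 7.
585 hashes to 0; 0,1,4 taken -> place at 9.
692 hashes to 3; 3,4,7 taken -> place at 12.
Table: [858, 663, ∅, 887, 65, ∅, ∅, 133, ∅, 585, ∅, ∅, 692]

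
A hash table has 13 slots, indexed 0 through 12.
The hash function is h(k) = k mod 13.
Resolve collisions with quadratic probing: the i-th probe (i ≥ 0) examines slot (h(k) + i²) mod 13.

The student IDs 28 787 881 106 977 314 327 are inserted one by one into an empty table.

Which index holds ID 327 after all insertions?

5

28: h=2 => slot 2
787: h=7 => slot 7
881: h=10 => slot 10
106: h=2, probe 2,3 => slot 3
977: h=2, probe 2,3,6 => slot 6
314: h=2, probe 2,3,6,11 => slot 11
327: h=2, probe 2,3,6,11,5 => slot 5
Table: [_, _, 28, 106, _, 327, 977, 787, _, _, 881, 314, _]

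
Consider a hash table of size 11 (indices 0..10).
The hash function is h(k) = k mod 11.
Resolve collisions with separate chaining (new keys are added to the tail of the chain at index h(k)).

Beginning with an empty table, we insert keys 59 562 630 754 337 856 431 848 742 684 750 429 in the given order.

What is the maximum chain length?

3

Insert 59: h=4, bucket 4 empty -> new chain.
Insert 562: h=1, bucket 1 empty -> new chain.
Insert 630: h=3, bucket 3 empty -> new chain.
Insert 754: h=6, bucket 6 empty -> new chain.
Insert 337: h=7, bucket 7 empty -> new chain.
Insert 856: h=9, bucket 9 empty -> new chain.
Insert 431: h=2, bucket 2 empty -> new chain.
Insert 848: h=1, bucket 1 nonempty -> append to chain.
Insert 742: h=5, bucket 5 empty -> new chain.
Insert 684: h=2, bucket 2 nonempty -> append to chain.
Insert 750: h=2, bucket 2 nonempty -> append to chain.
Insert 429: h=0, bucket 0 empty -> new chain.
Final buckets:
0: 429
1: 562 -> 848
2: 431 -> 684 -> 750
3: 630
4: 59
5: 742
6: 754
7: 337
8: .
9: 856
10: .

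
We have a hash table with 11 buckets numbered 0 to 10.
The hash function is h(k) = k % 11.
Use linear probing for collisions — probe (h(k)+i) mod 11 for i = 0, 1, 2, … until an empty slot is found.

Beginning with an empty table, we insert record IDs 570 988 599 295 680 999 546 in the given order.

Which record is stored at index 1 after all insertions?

680

570: h=9 => slot 9
988: h=9, probe 9,10 => slot 10
599: h=5 => slot 5
295: h=9, probe 9,10,0 => slot 0
680: h=9, probe 9,10,0,1 => slot 1
999: h=9, probe 9,10,0,1,2 => slot 2
546: h=7 => slot 7
Table: [295, 680, 999, —, —, 599, —, 546, —, 570, 988]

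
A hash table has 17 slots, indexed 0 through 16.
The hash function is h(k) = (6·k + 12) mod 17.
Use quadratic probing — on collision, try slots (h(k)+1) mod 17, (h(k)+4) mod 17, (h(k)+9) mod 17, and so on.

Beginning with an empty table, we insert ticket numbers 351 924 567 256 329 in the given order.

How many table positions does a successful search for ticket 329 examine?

Insert 351: h=10, slot 10 empty -> index 10.
Insert 924: h=14, slot 14 empty -> index 14.
Insert 567: h=14, slot 14 occupied -> index 15.
Insert 256: h=1, slot 1 empty -> index 1.
Insert 329: h=14, slots 14,15,1 occupied -> index 6.
Table: [_, 256, _, _, _, _, 329, _, _, _, 351, _, _, _, 924, 567, _]
Lookup 329: h=14, probe 14,15,1,6 → found at 6.

4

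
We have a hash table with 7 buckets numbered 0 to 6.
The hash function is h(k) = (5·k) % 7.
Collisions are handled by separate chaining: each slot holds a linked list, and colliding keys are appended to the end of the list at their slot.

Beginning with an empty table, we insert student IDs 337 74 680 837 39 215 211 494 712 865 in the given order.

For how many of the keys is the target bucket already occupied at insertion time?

Insert 337: h=5, bucket 5 empty -> new chain.
Insert 74: h=6, bucket 6 empty -> new chain.
Insert 680: h=5, bucket 5 nonempty -> append to chain.
Insert 837: h=6, bucket 6 nonempty -> append to chain.
Insert 39: h=6, bucket 6 nonempty -> append to chain.
Insert 215: h=4, bucket 4 empty -> new chain.
Insert 211: h=5, bucket 5 nonempty -> append to chain.
Insert 494: h=6, bucket 6 nonempty -> append to chain.
Insert 712: h=4, bucket 4 nonempty -> append to chain.
Insert 865: h=6, bucket 6 nonempty -> append to chain.
Final buckets:
0: —
1: —
2: —
3: —
4: 215 -> 712
5: 337 -> 680 -> 211
6: 74 -> 837 -> 39 -> 494 -> 865

7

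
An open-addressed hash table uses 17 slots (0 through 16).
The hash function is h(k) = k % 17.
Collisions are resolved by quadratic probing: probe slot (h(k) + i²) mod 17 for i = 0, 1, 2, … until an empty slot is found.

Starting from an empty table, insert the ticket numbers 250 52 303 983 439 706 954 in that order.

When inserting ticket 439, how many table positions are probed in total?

250: h=12 -> slot 12
52: h=1 -> slot 1
303: h=14 -> slot 14
983: h=14, probe 14,15 -> slot 15
439: h=14, probe 14,15,1,6 -> slot 6
706: h=9 -> slot 9
954: h=2 -> slot 2
Table: [-, 52, 954, -, -, -, 439, -, -, 706, -, -, 250, -, 303, 983, -]

4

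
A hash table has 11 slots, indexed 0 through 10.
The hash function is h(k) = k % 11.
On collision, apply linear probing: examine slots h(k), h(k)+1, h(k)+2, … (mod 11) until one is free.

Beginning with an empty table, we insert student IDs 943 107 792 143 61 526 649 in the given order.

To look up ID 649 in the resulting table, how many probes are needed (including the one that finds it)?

Insert 943: h=8, slot 8 empty → index 8.
Insert 107: h=8, slot 8 occupied → index 9.
Insert 792: h=0, slot 0 empty → index 0.
Insert 143: h=0, slot 0 occupied → index 1.
Insert 61: h=6, slot 6 empty → index 6.
Insert 526: h=9, slot 9 occupied → index 10.
Insert 649: h=0, slots 0,1 occupied → index 2.
Table: [792, 143, 649, _, _, _, 61, _, 943, 107, 526]
Lookup 649: h=0, probe 0,1,2 → found at 2.

3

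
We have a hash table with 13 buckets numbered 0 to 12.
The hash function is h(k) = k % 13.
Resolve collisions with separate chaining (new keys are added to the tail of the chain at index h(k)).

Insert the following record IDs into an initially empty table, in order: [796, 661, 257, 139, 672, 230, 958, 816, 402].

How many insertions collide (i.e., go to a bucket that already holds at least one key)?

4

Insert 796: h=3, bucket 3 empty → new chain.
Insert 661: h=11, bucket 11 empty → new chain.
Insert 257: h=10, bucket 10 empty → new chain.
Insert 139: h=9, bucket 9 empty → new chain.
Insert 672: h=9, bucket 9 nonempty → append to chain.
Insert 230: h=9, bucket 9 nonempty → append to chain.
Insert 958: h=9, bucket 9 nonempty → append to chain.
Insert 816: h=10, bucket 10 nonempty → append to chain.
Insert 402: h=12, bucket 12 empty → new chain.
Final buckets:
0: .
1: .
2: .
3: 796
4: .
5: .
6: .
7: .
8: .
9: 139 -> 672 -> 230 -> 958
10: 257 -> 816
11: 661
12: 402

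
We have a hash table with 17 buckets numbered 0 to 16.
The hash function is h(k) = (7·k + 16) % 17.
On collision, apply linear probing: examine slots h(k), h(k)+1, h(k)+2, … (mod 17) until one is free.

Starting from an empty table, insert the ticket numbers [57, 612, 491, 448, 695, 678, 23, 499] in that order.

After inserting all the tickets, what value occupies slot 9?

23

57: h=7 → slot 7
612: h=16 → slot 16
491: h=2 → slot 2
448: h=7, probe 7,8 → slot 8
695: h=2, probe 2,3 → slot 3
678: h=2, probe 2,3,4 → slot 4
23: h=7, probe 7,8,9 → slot 9
499: h=7, probe 7,8,9,10 → slot 10
Table: [-, -, 491, 695, 678, -, -, 57, 448, 23, 499, -, -, -, -, -, 612]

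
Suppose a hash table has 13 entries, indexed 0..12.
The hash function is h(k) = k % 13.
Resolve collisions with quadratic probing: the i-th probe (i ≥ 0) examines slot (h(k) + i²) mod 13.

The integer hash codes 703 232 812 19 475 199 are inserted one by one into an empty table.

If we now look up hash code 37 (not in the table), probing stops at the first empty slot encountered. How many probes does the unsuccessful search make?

703 hashes to 1; slot 1 is free → place at 1.
232 hashes to 11; slot 11 is free → place at 11.
812 hashes to 6; slot 6 is free → place at 6.
19 hashes to 6; 6 taken → place at 7.
475 hashes to 7; 7 taken → place at 8.
199 hashes to 4; slot 4 is free → place at 4.
Table: [-, 703, -, -, 199, -, 812, 19, 475, -, -, 232, -]
Lookup 37: h=11, probe 11,12 → slot 12 empty, not found.

2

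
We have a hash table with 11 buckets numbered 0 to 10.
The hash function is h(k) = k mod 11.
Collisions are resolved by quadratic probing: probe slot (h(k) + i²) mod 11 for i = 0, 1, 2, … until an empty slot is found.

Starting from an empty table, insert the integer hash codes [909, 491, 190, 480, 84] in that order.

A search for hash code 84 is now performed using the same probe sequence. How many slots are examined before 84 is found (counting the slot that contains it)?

909: h=7 → slot 7
491: h=7, probe 7,8 → slot 8
190: h=3 → slot 3
480: h=7, probe 7,8,0 → slot 0
84: h=7, probe 7,8,0,5 → slot 5
Table: [480, ., ., 190, ., 84, ., 909, 491, ., .]
Lookup 84: h=7, probe 7,8,0,5 → found at 5.

4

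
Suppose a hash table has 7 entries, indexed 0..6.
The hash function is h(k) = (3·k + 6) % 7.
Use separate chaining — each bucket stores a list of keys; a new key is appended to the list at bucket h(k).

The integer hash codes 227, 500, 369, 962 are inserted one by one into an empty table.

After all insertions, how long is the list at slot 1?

227 -> bucket 1
500 -> bucket 1 (collision)
369 -> bucket 0
962 -> bucket 1 (collision)
Final buckets:
0: 369
1: 227 -> 500 -> 962
2: .
3: .
4: .
5: .
6: .

3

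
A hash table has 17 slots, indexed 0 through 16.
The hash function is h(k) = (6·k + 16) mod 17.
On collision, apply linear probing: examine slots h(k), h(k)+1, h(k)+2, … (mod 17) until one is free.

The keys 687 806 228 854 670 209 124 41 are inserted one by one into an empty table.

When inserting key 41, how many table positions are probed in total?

5

687: h=7 -> slot 7
806: h=7, probe 7,8 -> slot 8
228: h=7, probe 7,8,9 -> slot 9
854: h=6 -> slot 6
670: h=7, probe 7,8,9,10 -> slot 10
209: h=12 -> slot 12
124: h=12, probe 12,13 -> slot 13
41: h=7, probe 7,8,9,10,11 -> slot 11
Table: [_, _, _, _, _, _, 854, 687, 806, 228, 670, 41, 209, 124, _, _, _]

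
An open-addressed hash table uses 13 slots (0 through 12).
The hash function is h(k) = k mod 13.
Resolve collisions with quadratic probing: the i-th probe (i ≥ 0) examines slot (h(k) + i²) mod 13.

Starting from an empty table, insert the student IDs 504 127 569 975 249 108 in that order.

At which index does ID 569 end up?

504: h=10 → slot 10
127: h=10, probe 10,11 → slot 11
569: h=10, probe 10,11,1 → slot 1
975: h=0 → slot 0
249: h=2 → slot 2
108: h=4 → slot 4
Table: [975, 569, 249, ∅, 108, ∅, ∅, ∅, ∅, ∅, 504, 127, ∅]

1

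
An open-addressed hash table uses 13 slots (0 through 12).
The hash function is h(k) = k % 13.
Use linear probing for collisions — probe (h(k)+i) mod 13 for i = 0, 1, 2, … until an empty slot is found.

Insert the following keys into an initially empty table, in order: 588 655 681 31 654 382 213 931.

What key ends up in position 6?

681

588 hashes to 3; slot 3 is free -> place at 3.
655 hashes to 5; slot 5 is free -> place at 5.
681 hashes to 5; 5 taken -> place at 6.
31 hashes to 5; 5,6 taken -> place at 7.
654 hashes to 4; slot 4 is free -> place at 4.
382 hashes to 5; 5,6,7 taken -> place at 8.
213 hashes to 5; 5,6,7,8 taken -> place at 9.
931 hashes to 8; 8,9 taken -> place at 10.
Table: [—, —, —, 588, 654, 655, 681, 31, 382, 213, 931, —, —]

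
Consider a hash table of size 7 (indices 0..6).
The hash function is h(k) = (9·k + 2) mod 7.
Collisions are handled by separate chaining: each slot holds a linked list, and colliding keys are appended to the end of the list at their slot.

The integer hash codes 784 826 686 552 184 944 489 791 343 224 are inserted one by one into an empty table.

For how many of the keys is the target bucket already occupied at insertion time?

Insert 784: h=2, bucket 2 empty -> new chain.
Insert 826: h=2, bucket 2 nonempty -> append to chain.
Insert 686: h=2, bucket 2 nonempty -> append to chain.
Insert 552: h=0, bucket 0 empty -> new chain.
Insert 184: h=6, bucket 6 empty -> new chain.
Insert 944: h=0, bucket 0 nonempty -> append to chain.
Insert 489: h=0, bucket 0 nonempty -> append to chain.
Insert 791: h=2, bucket 2 nonempty -> append to chain.
Insert 343: h=2, bucket 2 nonempty -> append to chain.
Insert 224: h=2, bucket 2 nonempty -> append to chain.
Final buckets:
0: 552 -> 944 -> 489
1: —
2: 784 -> 826 -> 686 -> 791 -> 343 -> 224
3: —
4: —
5: —
6: 184

7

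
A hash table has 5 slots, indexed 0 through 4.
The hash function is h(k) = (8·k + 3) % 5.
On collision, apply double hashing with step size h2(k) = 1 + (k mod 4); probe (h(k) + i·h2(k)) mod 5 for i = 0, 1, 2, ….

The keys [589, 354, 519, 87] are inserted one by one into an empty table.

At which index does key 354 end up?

3

589: h=0 => slot 0
354: h=0, h2=3, probe 0,3 => slot 3
519: h=0, h2=4, probe 0,4 => slot 4
87: h=4, h2=4, probe 4,3,2 => slot 2
Table: [589, ∅, 87, 354, 519]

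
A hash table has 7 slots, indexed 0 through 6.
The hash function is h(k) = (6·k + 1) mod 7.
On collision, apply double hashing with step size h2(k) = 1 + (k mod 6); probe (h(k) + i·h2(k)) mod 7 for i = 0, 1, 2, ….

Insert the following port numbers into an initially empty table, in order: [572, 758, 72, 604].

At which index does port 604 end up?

572 hashes to 3; slot 3 is free → place at 3.
758 hashes to 6; slot 6 is free → place at 6.
72 hashes to 6, h2=1; 6 taken → place at 0.
604 hashes to 6, h2=5; 6 taken → place at 4.
Table: [72, -, -, 572, 604, -, 758]

4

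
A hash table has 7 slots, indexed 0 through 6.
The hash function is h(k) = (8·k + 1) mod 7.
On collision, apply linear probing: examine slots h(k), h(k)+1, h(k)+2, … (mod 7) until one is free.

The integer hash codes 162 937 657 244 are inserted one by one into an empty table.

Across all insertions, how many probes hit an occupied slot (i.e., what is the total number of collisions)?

4

Insert 162: h=2, slot 2 empty → index 2.
Insert 937: h=0, slot 0 empty → index 0.
Insert 657: h=0, slot 0 occupied → index 1.
Insert 244: h=0, slots 0,1,2 occupied → index 3.
Table: [937, 657, 162, 244, ∅, ∅, ∅]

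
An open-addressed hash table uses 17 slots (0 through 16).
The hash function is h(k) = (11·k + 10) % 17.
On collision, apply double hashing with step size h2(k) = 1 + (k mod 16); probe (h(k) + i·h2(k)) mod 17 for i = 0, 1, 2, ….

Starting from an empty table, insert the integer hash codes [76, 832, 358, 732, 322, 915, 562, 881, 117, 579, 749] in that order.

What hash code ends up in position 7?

562

76: h=13 → slot 13
832: h=16 → slot 16
358: h=4 → slot 4
732: h=4, h2=13, probe 4,0 → slot 0
322: h=16, h2=3, probe 16,2 → slot 2
915: h=11 → slot 11
562: h=4, h2=3, probe 4,7 → slot 7
881: h=11, h2=2, probe 11,13,15 → slot 15
117: h=5 → slot 5
579: h=4, h2=4, probe 4,8 → slot 8
749: h=4, h2=14, probe 4,1 → slot 1
Table: [732, 749, 322, —, 358, 117, —, 562, 579, —, —, 915, —, 76, —, 881, 832]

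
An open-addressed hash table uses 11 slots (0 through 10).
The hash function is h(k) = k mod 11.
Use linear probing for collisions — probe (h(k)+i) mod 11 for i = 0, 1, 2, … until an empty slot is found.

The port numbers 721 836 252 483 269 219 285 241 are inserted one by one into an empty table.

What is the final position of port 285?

3

721 hashes to 6; slot 6 is free => place at 6.
836 hashes to 0; slot 0 is free => place at 0.
252 hashes to 10; slot 10 is free => place at 10.
483 hashes to 10; 10,0 taken => place at 1.
269 hashes to 5; slot 5 is free => place at 5.
219 hashes to 10; 10,0,1 taken => place at 2.
285 hashes to 10; 10,0,1,2 taken => place at 3.
241 hashes to 10; 10,0,1,2,3 taken => place at 4.
Table: [836, 483, 219, 285, 241, 269, 721, ∅, ∅, ∅, 252]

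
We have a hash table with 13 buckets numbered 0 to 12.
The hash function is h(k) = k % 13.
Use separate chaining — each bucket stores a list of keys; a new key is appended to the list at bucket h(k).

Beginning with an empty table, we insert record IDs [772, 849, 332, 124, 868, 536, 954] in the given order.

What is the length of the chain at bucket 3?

772 -> bucket 5
849 -> bucket 4
332 -> bucket 7
124 -> bucket 7 (collision)
868 -> bucket 10
536 -> bucket 3
954 -> bucket 5 (collision)
Final buckets:
0: _
1: _
2: _
3: 536
4: 849
5: 772 -> 954
6: _
7: 332 -> 124
8: _
9: _
10: 868
11: _
12: _

1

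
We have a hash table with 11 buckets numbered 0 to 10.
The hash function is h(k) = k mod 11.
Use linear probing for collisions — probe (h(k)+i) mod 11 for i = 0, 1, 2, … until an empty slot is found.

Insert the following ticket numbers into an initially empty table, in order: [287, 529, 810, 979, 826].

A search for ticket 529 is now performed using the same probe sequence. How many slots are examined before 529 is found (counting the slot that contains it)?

2

Insert 287: h=1, slot 1 empty → index 1.
Insert 529: h=1, slot 1 occupied → index 2.
Insert 810: h=7, slot 7 empty → index 7.
Insert 979: h=0, slot 0 empty → index 0.
Insert 826: h=1, slots 1,2 occupied → index 3.
Table: [979, 287, 529, 826, -, -, -, 810, -, -, -]
Lookup 529: h=1, probe 1,2 → found at 2.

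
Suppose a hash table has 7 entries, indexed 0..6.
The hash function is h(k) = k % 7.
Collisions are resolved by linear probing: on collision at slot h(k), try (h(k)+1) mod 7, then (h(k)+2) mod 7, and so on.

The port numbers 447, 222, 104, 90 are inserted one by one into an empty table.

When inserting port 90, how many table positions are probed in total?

3

447: h=6 -> slot 6
222: h=5 -> slot 5
104: h=6, probe 6,0 -> slot 0
90: h=6, probe 6,0,1 -> slot 1
Table: [104, 90, -, -, -, 222, 447]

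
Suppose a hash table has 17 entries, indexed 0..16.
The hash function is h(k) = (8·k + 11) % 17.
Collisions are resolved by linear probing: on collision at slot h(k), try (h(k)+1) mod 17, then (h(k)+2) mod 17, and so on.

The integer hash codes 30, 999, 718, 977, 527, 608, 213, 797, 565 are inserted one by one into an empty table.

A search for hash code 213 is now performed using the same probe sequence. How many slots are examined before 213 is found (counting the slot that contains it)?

30: h=13 -> slot 13
999: h=13, probe 13,14 -> slot 14
718: h=9 -> slot 9
977: h=7 -> slot 7
527: h=11 -> slot 11
608: h=13, probe 13,14,15 -> slot 15
213: h=15, probe 15,16 -> slot 16
797: h=12 -> slot 12
565: h=9, probe 9,10 -> slot 10
Table: [—, —, —, —, —, —, —, 977, —, 718, 565, 527, 797, 30, 999, 608, 213]
Lookup 213: h=15, probe 15,16 → found at 16.

2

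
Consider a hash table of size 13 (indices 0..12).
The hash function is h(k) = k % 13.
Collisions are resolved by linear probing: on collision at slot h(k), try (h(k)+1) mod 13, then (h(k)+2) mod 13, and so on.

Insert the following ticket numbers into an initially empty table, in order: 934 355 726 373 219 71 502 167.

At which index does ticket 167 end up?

Insert 934: h=11, slot 11 empty -> index 11.
Insert 355: h=4, slot 4 empty -> index 4.
Insert 726: h=11, slot 11 occupied -> index 12.
Insert 373: h=9, slot 9 empty -> index 9.
Insert 219: h=11, slots 11,12 occupied -> index 0.
Insert 71: h=6, slot 6 empty -> index 6.
Insert 502: h=8, slot 8 empty -> index 8.
Insert 167: h=11, slots 11,12,0 occupied -> index 1.
Table: [219, 167, ∅, ∅, 355, ∅, 71, ∅, 502, 373, ∅, 934, 726]

1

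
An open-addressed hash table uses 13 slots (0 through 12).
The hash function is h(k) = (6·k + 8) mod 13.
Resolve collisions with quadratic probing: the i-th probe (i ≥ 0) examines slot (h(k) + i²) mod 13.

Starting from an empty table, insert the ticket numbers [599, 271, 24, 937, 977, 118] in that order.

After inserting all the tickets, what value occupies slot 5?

118

599 hashes to 1; slot 1 is free -> place at 1.
271 hashes to 9; slot 9 is free -> place at 9.
24 hashes to 9; 9 taken -> place at 10.
937 hashes to 1; 1 taken -> place at 2.
977 hashes to 7; slot 7 is free -> place at 7.
118 hashes to 1; 1,2 taken -> place at 5.
Table: [-, 599, 937, -, -, 118, -, 977, -, 271, 24, -, -]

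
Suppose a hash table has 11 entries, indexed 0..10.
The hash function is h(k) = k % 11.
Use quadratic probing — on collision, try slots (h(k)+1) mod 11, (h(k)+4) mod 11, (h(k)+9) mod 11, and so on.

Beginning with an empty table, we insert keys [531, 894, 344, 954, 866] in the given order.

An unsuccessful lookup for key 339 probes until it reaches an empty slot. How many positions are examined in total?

Insert 531: h=3, slot 3 empty => index 3.
Insert 894: h=3, slot 3 occupied => index 4.
Insert 344: h=3, slots 3,4 occupied => index 7.
Insert 954: h=8, slot 8 empty => index 8.
Insert 866: h=8, slot 8 occupied => index 9.
Table: [-, -, -, 531, 894, -, -, 344, 954, 866, -]
Lookup 339: h=9, probe 9,10 → slot 10 empty, not found.

2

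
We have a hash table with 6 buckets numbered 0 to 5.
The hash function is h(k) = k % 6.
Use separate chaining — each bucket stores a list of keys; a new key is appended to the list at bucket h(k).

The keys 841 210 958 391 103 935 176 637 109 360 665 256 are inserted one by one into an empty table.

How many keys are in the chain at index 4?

2

841 → bucket 1
210 → bucket 0
958 → bucket 4
391 → bucket 1 (collision)
103 → bucket 1 (collision)
935 → bucket 5
176 → bucket 2
637 → bucket 1 (collision)
109 → bucket 1 (collision)
360 → bucket 0 (collision)
665 → bucket 5 (collision)
256 → bucket 4 (collision)
Final buckets:
0: 210 -> 360
1: 841 -> 391 -> 103 -> 637 -> 109
2: 176
3: ∅
4: 958 -> 256
5: 935 -> 665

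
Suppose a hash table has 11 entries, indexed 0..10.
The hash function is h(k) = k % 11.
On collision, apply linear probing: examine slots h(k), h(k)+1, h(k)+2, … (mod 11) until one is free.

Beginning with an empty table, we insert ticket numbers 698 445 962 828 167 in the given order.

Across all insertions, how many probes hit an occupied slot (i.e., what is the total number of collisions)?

3

698 hashes to 5; slot 5 is free => place at 5.
445 hashes to 5; 5 taken => place at 6.
962 hashes to 5; 5,6 taken => place at 7.
828 hashes to 3; slot 3 is free => place at 3.
167 hashes to 2; slot 2 is free => place at 2.
Table: [_, _, 167, 828, _, 698, 445, 962, _, _, _]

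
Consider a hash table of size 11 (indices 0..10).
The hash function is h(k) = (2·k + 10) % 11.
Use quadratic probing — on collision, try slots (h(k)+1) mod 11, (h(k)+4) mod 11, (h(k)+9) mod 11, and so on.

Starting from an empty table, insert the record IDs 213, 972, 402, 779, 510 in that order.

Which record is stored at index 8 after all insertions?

Insert 213: h=7, slot 7 empty → index 7.
Insert 972: h=7, slot 7 occupied → index 8.
Insert 402: h=0, slot 0 empty → index 0.
Insert 779: h=6, slot 6 empty → index 6.
Insert 510: h=7, slots 7,8,0 occupied → index 5.
Table: [402, -, -, -, -, 510, 779, 213, 972, -, -]

972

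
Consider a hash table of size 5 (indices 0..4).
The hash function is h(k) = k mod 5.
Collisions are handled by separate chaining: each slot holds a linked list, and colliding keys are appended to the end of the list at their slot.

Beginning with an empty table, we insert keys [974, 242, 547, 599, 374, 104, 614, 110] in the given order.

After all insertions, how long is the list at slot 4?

5

974 → bucket 4
242 → bucket 2
547 → bucket 2 (collision)
599 → bucket 4 (collision)
374 → bucket 4 (collision)
104 → bucket 4 (collision)
614 → bucket 4 (collision)
110 → bucket 0
Final buckets:
0: 110
1: —
2: 242 -> 547
3: —
4: 974 -> 599 -> 374 -> 104 -> 614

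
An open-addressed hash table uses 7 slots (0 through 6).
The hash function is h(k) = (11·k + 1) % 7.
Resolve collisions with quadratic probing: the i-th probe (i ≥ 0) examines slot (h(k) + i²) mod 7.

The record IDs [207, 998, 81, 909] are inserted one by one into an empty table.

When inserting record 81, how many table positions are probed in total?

3

207: h=3 -> slot 3
998: h=3, probe 3,4 -> slot 4
81: h=3, probe 3,4,0 -> slot 0
909: h=4, probe 4,5 -> slot 5
Table: [81, ∅, ∅, 207, 998, 909, ∅]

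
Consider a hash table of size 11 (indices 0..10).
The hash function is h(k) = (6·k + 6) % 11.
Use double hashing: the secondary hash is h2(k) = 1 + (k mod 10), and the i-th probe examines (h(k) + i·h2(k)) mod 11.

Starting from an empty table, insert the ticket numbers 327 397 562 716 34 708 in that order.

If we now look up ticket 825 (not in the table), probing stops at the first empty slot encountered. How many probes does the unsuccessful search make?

3

327: h=10 => slot 10
397: h=1 => slot 1
562: h=1, h2=3, probe 1,4 => slot 4
716: h=1, h2=7, probe 1,8 => slot 8
34: h=1, h2=5, probe 1,6 => slot 6
708: h=8, h2=9, probe 8,6,4,2 => slot 2
Table: [-, 397, 708, -, 562, -, 34, -, 716, -, 327]
Lookup 825: h=6, h2=6, probe 6,1,7 → slot 7 empty, not found.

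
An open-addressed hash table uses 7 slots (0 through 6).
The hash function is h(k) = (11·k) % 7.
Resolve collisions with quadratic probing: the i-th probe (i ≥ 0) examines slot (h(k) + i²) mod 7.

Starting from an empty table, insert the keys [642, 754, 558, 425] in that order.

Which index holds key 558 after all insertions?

Insert 642: h=6, slot 6 empty -> index 6.
Insert 754: h=6, slot 6 occupied -> index 0.
Insert 558: h=6, slots 6,0 occupied -> index 3.
Insert 425: h=6, slots 6,0,3 occupied -> index 1.
Table: [754, 425, -, 558, -, -, 642]

3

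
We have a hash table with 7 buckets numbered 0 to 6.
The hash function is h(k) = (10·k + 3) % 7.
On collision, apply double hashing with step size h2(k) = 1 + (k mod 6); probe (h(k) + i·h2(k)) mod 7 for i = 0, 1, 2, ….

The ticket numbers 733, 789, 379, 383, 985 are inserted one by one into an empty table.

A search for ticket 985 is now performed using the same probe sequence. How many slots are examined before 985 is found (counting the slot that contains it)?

5

Insert 733: h=4, slot 4 empty -> index 4.
Insert 789: h=4, h2=4, slot 4 occupied -> index 1.
Insert 379: h=6, slot 6 empty -> index 6.
Insert 383: h=4, h2=6, slot 4 occupied -> index 3.
Insert 985: h=4, h2=2, slots 4,6,1,3 occupied -> index 5.
Table: [∅, 789, ∅, 383, 733, 985, 379]
Lookup 985: h=4, h2=2, probe 4,6,1,3,5 → found at 5.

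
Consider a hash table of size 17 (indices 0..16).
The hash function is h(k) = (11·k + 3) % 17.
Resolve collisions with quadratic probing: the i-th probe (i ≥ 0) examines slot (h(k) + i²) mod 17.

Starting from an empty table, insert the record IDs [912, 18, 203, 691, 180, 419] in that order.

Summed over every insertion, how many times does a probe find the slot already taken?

5

912: h=5 → slot 5
18: h=14 → slot 14
203: h=9 → slot 9
691: h=5, probe 5,6 → slot 6
180: h=11 → slot 11
419: h=5, probe 5,6,9,14,4 → slot 4
Table: [—, —, —, —, 419, 912, 691, —, —, 203, —, 180, —, —, 18, —, —]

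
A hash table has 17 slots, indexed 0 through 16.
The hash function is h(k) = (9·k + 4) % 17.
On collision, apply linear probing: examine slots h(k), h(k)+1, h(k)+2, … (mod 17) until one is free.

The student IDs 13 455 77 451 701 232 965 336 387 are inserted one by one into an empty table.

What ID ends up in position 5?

13: h=2 -> slot 2
455: h=2, probe 2,3 -> slot 3
77: h=0 -> slot 0
451: h=0, probe 0,1 -> slot 1
701: h=6 -> slot 6
232: h=1, probe 1,2,3,4 -> slot 4
965: h=2, probe 2,3,4,5 -> slot 5
336: h=2, probe 2,3,4,5,6,7 -> slot 7
387: h=2, probe 2,3,4,5,6,7,8 -> slot 8
Table: [77, 451, 13, 455, 232, 965, 701, 336, 387, ∅, ∅, ∅, ∅, ∅, ∅, ∅, ∅]

965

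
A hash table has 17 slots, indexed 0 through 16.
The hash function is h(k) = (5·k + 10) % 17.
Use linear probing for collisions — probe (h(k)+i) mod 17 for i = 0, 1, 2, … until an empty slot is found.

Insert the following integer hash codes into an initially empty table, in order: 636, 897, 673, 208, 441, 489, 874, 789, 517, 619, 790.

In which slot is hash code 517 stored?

15

636 hashes to 11; slot 11 is free -> place at 11.
897 hashes to 7; slot 7 is free -> place at 7.
673 hashes to 9; slot 9 is free -> place at 9.
208 hashes to 13; slot 13 is free -> place at 13.
441 hashes to 5; slot 5 is free -> place at 5.
489 hashes to 7; 7 taken -> place at 8.
874 hashes to 11; 11 taken -> place at 12.
789 hashes to 11; 11,12,13 taken -> place at 14.
517 hashes to 11; 11,12,13,14 taken -> place at 15.
619 hashes to 11; 11,12,13,14,15 taken -> place at 16.
790 hashes to 16; 16 taken -> place at 0.
Table: [790, _, _, _, _, 441, _, 897, 489, 673, _, 636, 874, 208, 789, 517, 619]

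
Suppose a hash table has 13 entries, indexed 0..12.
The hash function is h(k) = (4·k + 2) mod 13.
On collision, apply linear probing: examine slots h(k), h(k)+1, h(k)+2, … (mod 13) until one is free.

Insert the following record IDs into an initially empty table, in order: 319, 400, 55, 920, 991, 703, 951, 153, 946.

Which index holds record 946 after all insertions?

8

Insert 319: h=4, slot 4 empty -> index 4.
Insert 400: h=3, slot 3 empty -> index 3.
Insert 55: h=1, slot 1 empty -> index 1.
Insert 920: h=3, slots 3,4 occupied -> index 5.
Insert 991: h=1, slot 1 occupied -> index 2.
Insert 703: h=6, slot 6 empty -> index 6.
Insert 951: h=10, slot 10 empty -> index 10.
Insert 153: h=3, slots 3,4,5,6 occupied -> index 7.
Insert 946: h=3, slots 3,4,5,6,7 occupied -> index 8.
Table: [—, 55, 991, 400, 319, 920, 703, 153, 946, —, 951, —, —]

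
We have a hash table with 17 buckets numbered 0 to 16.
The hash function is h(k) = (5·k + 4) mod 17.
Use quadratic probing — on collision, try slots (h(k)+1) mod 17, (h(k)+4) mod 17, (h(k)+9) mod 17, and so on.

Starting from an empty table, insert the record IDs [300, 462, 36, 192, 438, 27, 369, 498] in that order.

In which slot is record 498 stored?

16

Insert 300: h=8, slot 8 empty => index 8.
Insert 462: h=2, slot 2 empty => index 2.
Insert 36: h=14, slot 14 empty => index 14.
Insert 192: h=12, slot 12 empty => index 12.
Insert 438: h=1, slot 1 empty => index 1.
Insert 27: h=3, slot 3 empty => index 3.
Insert 369: h=13, slot 13 empty => index 13.
Insert 498: h=12, slots 12,13 occupied => index 16.
Table: [., 438, 462, 27, ., ., ., ., 300, ., ., ., 192, 369, 36, ., 498]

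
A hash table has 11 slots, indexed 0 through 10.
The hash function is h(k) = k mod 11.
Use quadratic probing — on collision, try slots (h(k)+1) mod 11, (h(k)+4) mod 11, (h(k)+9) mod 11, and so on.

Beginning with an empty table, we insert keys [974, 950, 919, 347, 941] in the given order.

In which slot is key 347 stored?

974: h=6 => slot 6
950: h=4 => slot 4
919: h=6, probe 6,7 => slot 7
347: h=6, probe 6,7,10 => slot 10
941: h=6, probe 6,7,10,4,0 => slot 0
Table: [941, —, —, —, 950, —, 974, 919, —, —, 347]

10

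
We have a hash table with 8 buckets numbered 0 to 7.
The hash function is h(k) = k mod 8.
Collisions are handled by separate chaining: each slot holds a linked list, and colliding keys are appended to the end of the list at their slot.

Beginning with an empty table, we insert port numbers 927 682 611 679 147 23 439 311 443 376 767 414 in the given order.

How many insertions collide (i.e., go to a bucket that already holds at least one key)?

7

Insert 927: h=7, bucket 7 empty → new chain.
Insert 682: h=2, bucket 2 empty → new chain.
Insert 611: h=3, bucket 3 empty → new chain.
Insert 679: h=7, bucket 7 nonempty → append to chain.
Insert 147: h=3, bucket 3 nonempty → append to chain.
Insert 23: h=7, bucket 7 nonempty → append to chain.
Insert 439: h=7, bucket 7 nonempty → append to chain.
Insert 311: h=7, bucket 7 nonempty → append to chain.
Insert 443: h=3, bucket 3 nonempty → append to chain.
Insert 376: h=0, bucket 0 empty → new chain.
Insert 767: h=7, bucket 7 nonempty → append to chain.
Insert 414: h=6, bucket 6 empty → new chain.
Final buckets:
0: 376
1: —
2: 682
3: 611 -> 147 -> 443
4: —
5: —
6: 414
7: 927 -> 679 -> 23 -> 439 -> 311 -> 767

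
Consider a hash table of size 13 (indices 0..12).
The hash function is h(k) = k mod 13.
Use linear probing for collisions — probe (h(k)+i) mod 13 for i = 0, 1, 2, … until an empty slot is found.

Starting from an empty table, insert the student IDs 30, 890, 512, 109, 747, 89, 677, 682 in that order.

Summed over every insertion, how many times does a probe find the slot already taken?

7

30 hashes to 4; slot 4 is free -> place at 4.
890 hashes to 6; slot 6 is free -> place at 6.
512 hashes to 5; slot 5 is free -> place at 5.
109 hashes to 5; 5,6 taken -> place at 7.
747 hashes to 6; 6,7 taken -> place at 8.
89 hashes to 11; slot 11 is free -> place at 11.
677 hashes to 1; slot 1 is free -> place at 1.
682 hashes to 6; 6,7,8 taken -> place at 9.
Table: [., 677, ., ., 30, 512, 890, 109, 747, 682, ., 89, .]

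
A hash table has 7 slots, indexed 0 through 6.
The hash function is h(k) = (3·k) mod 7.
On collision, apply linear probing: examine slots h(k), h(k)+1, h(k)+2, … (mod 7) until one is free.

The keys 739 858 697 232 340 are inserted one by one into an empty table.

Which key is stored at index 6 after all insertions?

Insert 739: h=5, slot 5 empty → index 5.
Insert 858: h=5, slot 5 occupied → index 6.
Insert 697: h=5, slots 5,6 occupied → index 0.
Insert 232: h=3, slot 3 empty → index 3.
Insert 340: h=5, slots 5,6,0 occupied → index 1.
Table: [697, 340, -, 232, -, 739, 858]

858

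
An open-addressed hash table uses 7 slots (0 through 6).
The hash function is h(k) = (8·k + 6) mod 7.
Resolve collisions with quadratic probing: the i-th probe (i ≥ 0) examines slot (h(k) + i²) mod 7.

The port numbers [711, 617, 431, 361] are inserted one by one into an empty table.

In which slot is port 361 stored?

5

711 hashes to 3; slot 3 is free -> place at 3.
617 hashes to 0; slot 0 is free -> place at 0.
431 hashes to 3; 3 taken -> place at 4.
361 hashes to 3; 3,4,0 taken -> place at 5.
Table: [617, ∅, ∅, 711, 431, 361, ∅]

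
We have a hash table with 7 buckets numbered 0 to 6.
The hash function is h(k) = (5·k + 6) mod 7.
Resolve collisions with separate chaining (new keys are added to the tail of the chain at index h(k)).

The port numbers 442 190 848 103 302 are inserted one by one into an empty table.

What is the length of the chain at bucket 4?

4

442 → bucket 4
190 → bucket 4 (collision)
848 → bucket 4 (collision)
103 → bucket 3
302 → bucket 4 (collision)
Final buckets:
0: .
1: .
2: .
3: 103
4: 442 -> 190 -> 848 -> 302
5: .
6: .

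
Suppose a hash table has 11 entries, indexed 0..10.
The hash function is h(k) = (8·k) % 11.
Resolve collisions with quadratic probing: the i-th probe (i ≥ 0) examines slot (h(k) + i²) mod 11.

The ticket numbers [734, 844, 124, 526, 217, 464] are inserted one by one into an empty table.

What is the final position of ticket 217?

Insert 734: h=9, slot 9 empty → index 9.
Insert 844: h=9, slot 9 occupied → index 10.
Insert 124: h=2, slot 2 empty → index 2.
Insert 526: h=6, slot 6 empty → index 6.
Insert 217: h=9, slots 9,10,2 occupied → index 7.
Insert 464: h=5, slot 5 empty → index 5.
Table: [-, -, 124, -, -, 464, 526, 217, -, 734, 844]

7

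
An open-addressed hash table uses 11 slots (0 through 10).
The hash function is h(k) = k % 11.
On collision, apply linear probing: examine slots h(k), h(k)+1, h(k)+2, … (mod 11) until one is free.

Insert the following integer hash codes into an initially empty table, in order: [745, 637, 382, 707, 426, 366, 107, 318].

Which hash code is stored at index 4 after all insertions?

745 hashes to 8; slot 8 is free => place at 8.
637 hashes to 10; slot 10 is free => place at 10.
382 hashes to 8; 8 taken => place at 9.
707 hashes to 3; slot 3 is free => place at 3.
426 hashes to 8; 8,9,10 taken => place at 0.
366 hashes to 3; 3 taken => place at 4.
107 hashes to 8; 8,9,10,0 taken => place at 1.
318 hashes to 10; 10,0,1 taken => place at 2.
Table: [426, 107, 318, 707, 366, -, -, -, 745, 382, 637]

366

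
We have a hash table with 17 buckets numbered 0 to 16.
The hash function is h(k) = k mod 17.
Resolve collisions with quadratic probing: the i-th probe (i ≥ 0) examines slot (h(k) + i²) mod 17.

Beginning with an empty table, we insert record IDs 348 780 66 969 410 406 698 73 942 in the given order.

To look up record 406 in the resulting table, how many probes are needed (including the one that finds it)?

4

Insert 348: h=8, slot 8 empty → index 8.
Insert 780: h=15, slot 15 empty → index 15.
Insert 66: h=15, slot 15 occupied → index 16.
Insert 969: h=0, slot 0 empty → index 0.
Insert 410: h=2, slot 2 empty → index 2.
Insert 406: h=15, slots 15,16,2 occupied → index 7.
Insert 698: h=1, slot 1 empty → index 1.
Insert 73: h=5, slot 5 empty → index 5.
Insert 942: h=7, slots 7,8 occupied → index 11.
Table: [969, 698, 410, —, —, 73, —, 406, 348, —, —, 942, —, —, —, 780, 66]
Lookup 406: h=15, probe 15,16,2,7 → found at 7.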